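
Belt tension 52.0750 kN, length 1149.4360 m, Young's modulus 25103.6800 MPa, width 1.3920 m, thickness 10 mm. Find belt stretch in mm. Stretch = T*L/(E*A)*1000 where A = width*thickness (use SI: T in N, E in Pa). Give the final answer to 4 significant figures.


A = 1.3920 * 0.01 = 0.01392 m^2
Stretch = 52.0750*1000 * 1149.4360 / (25103.6800e6 * 0.01392) * 1000
Stretch = 171.3 mm


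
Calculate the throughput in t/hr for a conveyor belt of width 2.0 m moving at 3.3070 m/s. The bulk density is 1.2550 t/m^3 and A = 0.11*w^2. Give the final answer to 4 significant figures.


A = 0.11 * 2.0^2 = 0.44 m^2
C = 0.44 * 3.3070 * 1.2550 * 3600
C = 6574 t/hr


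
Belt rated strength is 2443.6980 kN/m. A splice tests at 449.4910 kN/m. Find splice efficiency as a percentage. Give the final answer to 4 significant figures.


Eff = 449.4910 / 2443.6980 * 100
Eff = 18.39 %


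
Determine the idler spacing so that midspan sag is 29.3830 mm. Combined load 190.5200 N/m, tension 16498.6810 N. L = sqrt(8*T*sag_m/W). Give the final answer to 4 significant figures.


sag = 29.3830/1000 = 0.029383 m
L = sqrt(8 * 16498.6810 * 0.029383 / 190.5200)
L = 4.512 m


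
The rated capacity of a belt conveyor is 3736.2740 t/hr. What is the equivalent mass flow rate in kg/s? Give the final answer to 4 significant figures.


m_dot = 3736.2740 * 1000 / 3600
m_dot = 1038 kg/s


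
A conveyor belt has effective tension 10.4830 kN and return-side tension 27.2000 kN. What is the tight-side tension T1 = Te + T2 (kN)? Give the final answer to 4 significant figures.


T1 = Te + T2 = 10.4830 + 27.2000
T1 = 37.68 kN


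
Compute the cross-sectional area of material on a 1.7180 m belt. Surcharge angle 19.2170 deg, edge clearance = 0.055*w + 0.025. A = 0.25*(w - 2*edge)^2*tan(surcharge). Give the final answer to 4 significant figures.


edge = 0.055*1.7180 + 0.025 = 0.11949 m
ew = 1.7180 - 2*0.11949 = 1.47902 m
A = 0.25 * 1.47902^2 * tan(19.2170 deg)
A = 0.1906 m^2


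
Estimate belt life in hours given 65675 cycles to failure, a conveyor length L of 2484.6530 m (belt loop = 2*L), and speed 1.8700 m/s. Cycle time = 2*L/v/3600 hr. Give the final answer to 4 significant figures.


cycle_time = 2 * 2484.6530 / 1.8700 / 3600 = 0.738162 hr
life = 65675 * 0.738162 = 48480 hours


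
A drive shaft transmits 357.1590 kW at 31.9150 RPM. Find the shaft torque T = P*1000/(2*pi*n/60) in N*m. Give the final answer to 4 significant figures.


omega = 2*pi*31.9150/60 = 3.34213 rad/s
T = 357.1590*1000 / 3.34213
T = 106900 N*m


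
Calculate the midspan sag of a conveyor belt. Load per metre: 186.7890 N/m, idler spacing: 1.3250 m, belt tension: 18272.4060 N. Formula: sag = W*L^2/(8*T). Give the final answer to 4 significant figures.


sag = 186.7890 * 1.3250^2 / (8 * 18272.4060)
sag = 0.002243 m


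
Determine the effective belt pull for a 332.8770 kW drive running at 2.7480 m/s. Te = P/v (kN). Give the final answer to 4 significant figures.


Te = P / v = 332.8770 / 2.7480
Te = 121.1 kN


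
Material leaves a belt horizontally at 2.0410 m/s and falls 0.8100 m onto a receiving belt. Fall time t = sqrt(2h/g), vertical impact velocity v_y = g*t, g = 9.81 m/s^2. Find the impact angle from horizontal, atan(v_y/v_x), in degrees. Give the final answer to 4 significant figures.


t = sqrt(2*0.8100/9.81) = 0.406371 s
v_y = 9.81 * 0.406371 = 3.9865 m/s
angle = atan(3.9865 / 2.0410) = 62.89 deg


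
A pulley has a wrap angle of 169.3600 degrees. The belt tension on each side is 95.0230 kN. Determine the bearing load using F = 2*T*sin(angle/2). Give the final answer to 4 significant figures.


F = 2 * 95.0230 * sin(169.3600/2 deg)
F = 189.2 kN


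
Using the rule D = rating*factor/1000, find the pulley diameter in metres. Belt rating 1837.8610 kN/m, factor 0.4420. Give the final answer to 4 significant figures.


D = 1837.8610 * 0.4420 / 1000
D = 0.8123 m


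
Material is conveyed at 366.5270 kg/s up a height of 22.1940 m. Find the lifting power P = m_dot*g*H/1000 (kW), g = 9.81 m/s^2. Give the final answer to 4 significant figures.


P = 366.5270 * 9.81 * 22.1940 / 1000
P = 79.80 kW


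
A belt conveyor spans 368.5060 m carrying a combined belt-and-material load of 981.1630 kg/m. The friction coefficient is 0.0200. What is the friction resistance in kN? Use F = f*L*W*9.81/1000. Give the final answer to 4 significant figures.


F = 0.0200 * 368.5060 * 981.1630 * 9.81 / 1000
F = 70.94 kN


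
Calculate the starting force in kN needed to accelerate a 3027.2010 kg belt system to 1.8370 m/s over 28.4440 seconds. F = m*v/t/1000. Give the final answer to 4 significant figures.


F = 3027.2010 * 1.8370 / 28.4440 / 1000
F = 0.1955 kN


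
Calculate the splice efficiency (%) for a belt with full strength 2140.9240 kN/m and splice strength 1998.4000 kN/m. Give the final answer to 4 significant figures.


Eff = 1998.4000 / 2140.9240 * 100
Eff = 93.34 %


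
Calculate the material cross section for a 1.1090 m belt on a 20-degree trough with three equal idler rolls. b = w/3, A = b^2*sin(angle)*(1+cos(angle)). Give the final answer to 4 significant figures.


b = 1.1090/3 = 0.369667 m
A = 0.369667^2 * sin(20 deg) * (1 + cos(20 deg))
A = 0.09066 m^2


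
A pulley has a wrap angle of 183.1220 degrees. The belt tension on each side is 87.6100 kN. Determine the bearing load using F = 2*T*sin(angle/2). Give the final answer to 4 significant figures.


F = 2 * 87.6100 * sin(183.1220/2 deg)
F = 175.2 kN


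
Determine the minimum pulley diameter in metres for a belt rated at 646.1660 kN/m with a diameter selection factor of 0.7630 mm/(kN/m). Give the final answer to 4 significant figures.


D = 646.1660 * 0.7630 / 1000
D = 0.4930 m


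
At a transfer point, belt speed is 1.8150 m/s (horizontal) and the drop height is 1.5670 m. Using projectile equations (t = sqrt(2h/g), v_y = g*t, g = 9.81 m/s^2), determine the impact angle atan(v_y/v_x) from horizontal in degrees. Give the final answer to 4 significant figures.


t = sqrt(2*1.5670/9.81) = 0.565217 s
v_y = 9.81 * 0.565217 = 5.54478 m/s
angle = atan(5.54478 / 1.8150) = 71.87 deg


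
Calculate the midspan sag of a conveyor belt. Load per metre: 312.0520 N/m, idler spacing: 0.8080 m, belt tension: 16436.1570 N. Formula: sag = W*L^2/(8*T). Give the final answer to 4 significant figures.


sag = 312.0520 * 0.8080^2 / (8 * 16436.1570)
sag = 0.001549 m


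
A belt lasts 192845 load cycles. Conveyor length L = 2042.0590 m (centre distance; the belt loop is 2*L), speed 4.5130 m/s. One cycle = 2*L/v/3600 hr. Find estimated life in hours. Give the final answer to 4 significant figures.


cycle_time = 2 * 2042.0590 / 4.5130 / 3600 = 0.25138 hr
life = 192845 * 0.25138 = 48480 hours


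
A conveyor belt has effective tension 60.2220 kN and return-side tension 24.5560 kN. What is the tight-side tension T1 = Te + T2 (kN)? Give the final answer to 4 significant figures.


T1 = Te + T2 = 60.2220 + 24.5560
T1 = 84.78 kN


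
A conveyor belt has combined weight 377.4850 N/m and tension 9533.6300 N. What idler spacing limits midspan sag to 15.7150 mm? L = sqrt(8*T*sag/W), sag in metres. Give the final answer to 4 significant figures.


sag = 15.7150/1000 = 0.015715 m
L = sqrt(8 * 9533.6300 * 0.015715 / 377.4850)
L = 1.782 m


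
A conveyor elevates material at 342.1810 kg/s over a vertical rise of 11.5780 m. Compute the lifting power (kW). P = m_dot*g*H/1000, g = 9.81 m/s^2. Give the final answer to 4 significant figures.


P = 342.1810 * 9.81 * 11.5780 / 1000
P = 38.86 kW


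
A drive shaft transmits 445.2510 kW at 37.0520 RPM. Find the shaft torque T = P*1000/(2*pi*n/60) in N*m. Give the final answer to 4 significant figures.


omega = 2*pi*37.0520/60 = 3.88008 rad/s
T = 445.2510*1000 / 3.88008
T = 114800 N*m


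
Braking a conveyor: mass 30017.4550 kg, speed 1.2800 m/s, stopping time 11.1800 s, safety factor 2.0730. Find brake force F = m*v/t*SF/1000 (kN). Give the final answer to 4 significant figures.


F = 30017.4550 * 1.2800 / 11.1800 * 2.0730 / 1000
F = 7.124 kN


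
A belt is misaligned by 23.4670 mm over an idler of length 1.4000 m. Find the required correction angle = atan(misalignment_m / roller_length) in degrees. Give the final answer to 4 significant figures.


misalign_m = 23.4670 / 1000 = 0.023467 m
angle = atan(0.023467 / 1.4000)
angle = 0.9603 deg


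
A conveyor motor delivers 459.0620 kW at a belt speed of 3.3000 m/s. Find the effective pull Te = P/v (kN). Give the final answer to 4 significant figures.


Te = P / v = 459.0620 / 3.3000
Te = 139.1 kN


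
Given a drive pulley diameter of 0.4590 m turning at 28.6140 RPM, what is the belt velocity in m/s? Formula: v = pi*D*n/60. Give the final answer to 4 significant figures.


v = pi * 0.4590 * 28.6140 / 60
v = 0.6877 m/s


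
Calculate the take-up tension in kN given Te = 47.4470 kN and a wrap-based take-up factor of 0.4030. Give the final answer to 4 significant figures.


T_tu = 47.4470 * 0.4030
T_tu = 19.12 kN


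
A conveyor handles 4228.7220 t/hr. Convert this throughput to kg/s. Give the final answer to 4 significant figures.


m_dot = 4228.7220 * 1000 / 3600
m_dot = 1175 kg/s


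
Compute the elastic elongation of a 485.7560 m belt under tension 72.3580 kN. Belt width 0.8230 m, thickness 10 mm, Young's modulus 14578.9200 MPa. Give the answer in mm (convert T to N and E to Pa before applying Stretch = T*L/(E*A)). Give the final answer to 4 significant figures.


A = 0.8230 * 0.01 = 0.00823 m^2
Stretch = 72.3580*1000 * 485.7560 / (14578.9200e6 * 0.00823) * 1000
Stretch = 292.9 mm


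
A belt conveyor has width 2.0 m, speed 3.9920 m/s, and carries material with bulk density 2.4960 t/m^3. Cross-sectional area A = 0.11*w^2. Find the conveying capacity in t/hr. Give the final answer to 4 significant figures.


A = 0.11 * 2.0^2 = 0.44 m^2
C = 0.44 * 3.9920 * 2.4960 * 3600
C = 15780 t/hr


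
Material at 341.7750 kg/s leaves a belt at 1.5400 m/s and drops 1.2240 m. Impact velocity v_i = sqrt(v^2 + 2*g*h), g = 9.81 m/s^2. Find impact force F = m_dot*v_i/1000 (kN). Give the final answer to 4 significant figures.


v_i = sqrt(1.5400^2 + 2*9.81*1.2240) = 5.13678 m/s
F = 341.7750 * 5.13678 / 1000
F = 1.756 kN


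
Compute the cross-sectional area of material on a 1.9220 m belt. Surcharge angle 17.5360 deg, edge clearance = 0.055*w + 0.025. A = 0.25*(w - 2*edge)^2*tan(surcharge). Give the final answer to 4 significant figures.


edge = 0.055*1.9220 + 0.025 = 0.13071 m
ew = 1.9220 - 2*0.13071 = 1.66058 m
A = 0.25 * 1.66058^2 * tan(17.5360 deg)
A = 0.2178 m^2


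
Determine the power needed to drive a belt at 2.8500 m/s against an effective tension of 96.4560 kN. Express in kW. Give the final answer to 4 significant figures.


P = Te * v = 96.4560 * 2.8500
P = 274.9 kW


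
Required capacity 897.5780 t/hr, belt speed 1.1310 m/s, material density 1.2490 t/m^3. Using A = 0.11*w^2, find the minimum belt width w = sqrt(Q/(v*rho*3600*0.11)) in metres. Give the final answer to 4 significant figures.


A_req = 897.5780 / (1.1310 * 1.2490 * 3600) = 0.1765 m^2
w = sqrt(0.1765 / 0.11)
w = 1.267 m


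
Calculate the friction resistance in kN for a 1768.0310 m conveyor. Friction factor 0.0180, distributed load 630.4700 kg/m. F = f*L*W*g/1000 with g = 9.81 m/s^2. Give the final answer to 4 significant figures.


F = 0.0180 * 1768.0310 * 630.4700 * 9.81 / 1000
F = 196.8 kN


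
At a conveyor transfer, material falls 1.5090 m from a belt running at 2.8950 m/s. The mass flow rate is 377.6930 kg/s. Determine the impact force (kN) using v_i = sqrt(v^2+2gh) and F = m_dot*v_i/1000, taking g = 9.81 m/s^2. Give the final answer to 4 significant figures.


v_i = sqrt(2.8950^2 + 2*9.81*1.5090) = 6.16341 m/s
F = 377.6930 * 6.16341 / 1000
F = 2.328 kN


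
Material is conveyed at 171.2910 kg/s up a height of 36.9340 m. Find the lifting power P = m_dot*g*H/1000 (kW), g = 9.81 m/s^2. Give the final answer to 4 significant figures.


P = 171.2910 * 9.81 * 36.9340 / 1000
P = 62.06 kW


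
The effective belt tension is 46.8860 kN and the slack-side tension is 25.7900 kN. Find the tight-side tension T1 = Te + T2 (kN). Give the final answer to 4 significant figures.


T1 = Te + T2 = 46.8860 + 25.7900
T1 = 72.68 kN


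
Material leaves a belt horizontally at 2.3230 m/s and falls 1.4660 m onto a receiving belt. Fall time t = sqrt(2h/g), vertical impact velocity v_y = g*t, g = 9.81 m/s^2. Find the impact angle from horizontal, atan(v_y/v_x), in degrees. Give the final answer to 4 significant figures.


t = sqrt(2*1.4660/9.81) = 0.546698 s
v_y = 9.81 * 0.546698 = 5.36311 m/s
angle = atan(5.36311 / 2.3230) = 66.58 deg


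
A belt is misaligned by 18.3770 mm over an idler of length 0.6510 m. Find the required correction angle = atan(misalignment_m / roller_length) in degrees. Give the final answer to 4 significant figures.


misalign_m = 18.3770 / 1000 = 0.018377 m
angle = atan(0.018377 / 0.6510)
angle = 1.617 deg


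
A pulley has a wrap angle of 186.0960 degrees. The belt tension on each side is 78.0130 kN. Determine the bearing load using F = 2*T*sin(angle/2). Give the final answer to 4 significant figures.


F = 2 * 78.0130 * sin(186.0960/2 deg)
F = 155.8 kN


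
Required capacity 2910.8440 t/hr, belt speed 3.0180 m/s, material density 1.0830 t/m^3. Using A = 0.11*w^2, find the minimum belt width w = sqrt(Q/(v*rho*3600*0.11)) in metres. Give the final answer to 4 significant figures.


A_req = 2910.8440 / (3.0180 * 1.0830 * 3600) = 0.247382 m^2
w = sqrt(0.247382 / 0.11)
w = 1.500 m


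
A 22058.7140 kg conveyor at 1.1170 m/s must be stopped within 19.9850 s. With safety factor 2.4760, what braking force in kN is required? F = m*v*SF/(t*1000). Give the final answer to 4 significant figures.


F = 22058.7140 * 1.1170 / 19.9850 * 2.4760 / 1000
F = 3.053 kN


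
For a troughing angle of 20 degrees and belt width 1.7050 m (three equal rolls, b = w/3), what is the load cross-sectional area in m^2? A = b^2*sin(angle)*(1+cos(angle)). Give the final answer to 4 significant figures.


b = 1.7050/3 = 0.568333 m
A = 0.568333^2 * sin(20 deg) * (1 + cos(20 deg))
A = 0.2143 m^2


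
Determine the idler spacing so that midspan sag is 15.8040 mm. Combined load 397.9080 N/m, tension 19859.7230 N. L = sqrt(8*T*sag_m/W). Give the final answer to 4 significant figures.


sag = 15.8040/1000 = 0.015804 m
L = sqrt(8 * 19859.7230 * 0.015804 / 397.9080)
L = 2.512 m


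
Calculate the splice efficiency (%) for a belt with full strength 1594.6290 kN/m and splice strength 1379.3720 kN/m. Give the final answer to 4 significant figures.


Eff = 1379.3720 / 1594.6290 * 100
Eff = 86.50 %


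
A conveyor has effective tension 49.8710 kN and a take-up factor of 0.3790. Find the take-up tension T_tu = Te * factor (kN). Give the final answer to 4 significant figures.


T_tu = 49.8710 * 0.3790
T_tu = 18.90 kN


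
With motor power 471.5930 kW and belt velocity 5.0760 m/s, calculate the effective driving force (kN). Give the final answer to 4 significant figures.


Te = P / v = 471.5930 / 5.0760
Te = 92.91 kN


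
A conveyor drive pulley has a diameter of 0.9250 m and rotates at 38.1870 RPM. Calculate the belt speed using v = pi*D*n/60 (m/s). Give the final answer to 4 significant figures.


v = pi * 0.9250 * 38.1870 / 60
v = 1.850 m/s


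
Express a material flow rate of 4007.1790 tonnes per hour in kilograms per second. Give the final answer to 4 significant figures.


m_dot = 4007.1790 * 1000 / 3600
m_dot = 1113 kg/s


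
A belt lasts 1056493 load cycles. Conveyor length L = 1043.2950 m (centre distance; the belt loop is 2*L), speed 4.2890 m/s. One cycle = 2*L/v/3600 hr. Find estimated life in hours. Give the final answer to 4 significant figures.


cycle_time = 2 * 1043.2950 / 4.2890 / 3600 = 0.135138 hr
life = 1056493 * 0.135138 = 142800 hours


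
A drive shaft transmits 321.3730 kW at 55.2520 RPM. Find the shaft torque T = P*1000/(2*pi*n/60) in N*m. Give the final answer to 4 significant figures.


omega = 2*pi*55.2520/60 = 5.78598 rad/s
T = 321.3730*1000 / 5.78598
T = 55540 N*m


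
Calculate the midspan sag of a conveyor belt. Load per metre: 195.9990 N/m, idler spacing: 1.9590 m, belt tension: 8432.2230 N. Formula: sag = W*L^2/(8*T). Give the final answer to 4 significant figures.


sag = 195.9990 * 1.9590^2 / (8 * 8432.2230)
sag = 0.01115 m


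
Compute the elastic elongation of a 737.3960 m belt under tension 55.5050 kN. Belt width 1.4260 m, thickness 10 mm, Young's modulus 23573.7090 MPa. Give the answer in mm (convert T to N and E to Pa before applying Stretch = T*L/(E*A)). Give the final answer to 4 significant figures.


A = 1.4260 * 0.01 = 0.01426 m^2
Stretch = 55.5050*1000 * 737.3960 / (23573.7090e6 * 0.01426) * 1000
Stretch = 121.8 mm


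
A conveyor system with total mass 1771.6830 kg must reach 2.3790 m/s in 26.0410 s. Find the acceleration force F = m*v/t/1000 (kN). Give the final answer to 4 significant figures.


F = 1771.6830 * 2.3790 / 26.0410 / 1000
F = 0.1619 kN


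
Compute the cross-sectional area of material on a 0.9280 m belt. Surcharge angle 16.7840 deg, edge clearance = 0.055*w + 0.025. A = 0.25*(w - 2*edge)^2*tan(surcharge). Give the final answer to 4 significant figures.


edge = 0.055*0.9280 + 0.025 = 0.07604 m
ew = 0.9280 - 2*0.07604 = 0.77592 m
A = 0.25 * 0.77592^2 * tan(16.7840 deg)
A = 0.04540 m^2


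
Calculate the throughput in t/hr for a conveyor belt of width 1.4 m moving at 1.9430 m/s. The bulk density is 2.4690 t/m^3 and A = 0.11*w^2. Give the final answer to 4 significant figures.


A = 0.11 * 1.4^2 = 0.2156 m^2
C = 0.2156 * 1.9430 * 2.4690 * 3600
C = 3723 t/hr


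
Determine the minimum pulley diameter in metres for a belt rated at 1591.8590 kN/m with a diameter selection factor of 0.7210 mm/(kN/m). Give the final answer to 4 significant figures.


D = 1591.8590 * 0.7210 / 1000
D = 1.148 m


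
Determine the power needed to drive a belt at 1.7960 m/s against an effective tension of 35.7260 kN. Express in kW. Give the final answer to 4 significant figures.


P = Te * v = 35.7260 * 1.7960
P = 64.16 kW


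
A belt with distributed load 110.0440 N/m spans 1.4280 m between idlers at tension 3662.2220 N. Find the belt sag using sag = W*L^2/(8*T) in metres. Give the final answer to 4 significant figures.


sag = 110.0440 * 1.4280^2 / (8 * 3662.2220)
sag = 0.007659 m


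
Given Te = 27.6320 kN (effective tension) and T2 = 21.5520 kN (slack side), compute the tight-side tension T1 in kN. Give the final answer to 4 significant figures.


T1 = Te + T2 = 27.6320 + 21.5520
T1 = 49.18 kN


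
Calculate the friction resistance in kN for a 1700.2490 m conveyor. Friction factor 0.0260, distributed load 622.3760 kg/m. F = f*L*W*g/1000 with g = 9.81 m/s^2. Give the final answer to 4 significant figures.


F = 0.0260 * 1700.2490 * 622.3760 * 9.81 / 1000
F = 269.9 kN


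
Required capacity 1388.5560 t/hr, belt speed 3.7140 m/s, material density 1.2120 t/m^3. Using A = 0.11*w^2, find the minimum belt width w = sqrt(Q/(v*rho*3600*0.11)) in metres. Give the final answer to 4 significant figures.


A_req = 1388.5560 / (3.7140 * 1.2120 * 3600) = 0.0856873 m^2
w = sqrt(0.0856873 / 0.11)
w = 0.8826 m


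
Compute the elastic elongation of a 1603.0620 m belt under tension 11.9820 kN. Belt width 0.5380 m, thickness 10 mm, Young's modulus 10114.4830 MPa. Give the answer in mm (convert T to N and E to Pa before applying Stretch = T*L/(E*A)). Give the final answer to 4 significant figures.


A = 0.5380 * 0.01 = 0.00538 m^2
Stretch = 11.9820*1000 * 1603.0620 / (10114.4830e6 * 0.00538) * 1000
Stretch = 353.0 mm


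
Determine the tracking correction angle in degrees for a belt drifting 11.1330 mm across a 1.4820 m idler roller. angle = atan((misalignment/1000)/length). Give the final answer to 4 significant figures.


misalign_m = 11.1330 / 1000 = 0.011133 m
angle = atan(0.011133 / 1.4820)
angle = 0.4304 deg


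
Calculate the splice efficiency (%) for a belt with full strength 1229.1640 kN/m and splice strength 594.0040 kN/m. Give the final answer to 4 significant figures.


Eff = 594.0040 / 1229.1640 * 100
Eff = 48.33 %


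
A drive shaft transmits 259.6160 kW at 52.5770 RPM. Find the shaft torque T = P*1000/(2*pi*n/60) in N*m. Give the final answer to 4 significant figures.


omega = 2*pi*52.5770/60 = 5.50585 rad/s
T = 259.6160*1000 / 5.50585
T = 47150 N*m


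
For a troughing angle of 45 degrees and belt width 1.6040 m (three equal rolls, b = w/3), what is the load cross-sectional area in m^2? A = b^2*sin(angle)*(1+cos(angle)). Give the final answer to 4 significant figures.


b = 1.6040/3 = 0.534667 m
A = 0.534667^2 * sin(45 deg) * (1 + cos(45 deg))
A = 0.3451 m^2


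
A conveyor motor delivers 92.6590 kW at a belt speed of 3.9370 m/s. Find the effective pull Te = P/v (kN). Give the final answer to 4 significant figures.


Te = P / v = 92.6590 / 3.9370
Te = 23.54 kN


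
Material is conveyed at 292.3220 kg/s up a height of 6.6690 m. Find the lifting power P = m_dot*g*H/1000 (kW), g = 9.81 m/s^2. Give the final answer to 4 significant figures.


P = 292.3220 * 9.81 * 6.6690 / 1000
P = 19.12 kW


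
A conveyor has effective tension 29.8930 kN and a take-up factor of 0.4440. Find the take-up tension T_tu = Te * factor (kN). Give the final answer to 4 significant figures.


T_tu = 29.8930 * 0.4440
T_tu = 13.27 kN


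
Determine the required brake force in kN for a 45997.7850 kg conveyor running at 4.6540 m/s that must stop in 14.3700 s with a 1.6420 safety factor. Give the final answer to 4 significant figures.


F = 45997.7850 * 4.6540 / 14.3700 * 1.6420 / 1000
F = 24.46 kN


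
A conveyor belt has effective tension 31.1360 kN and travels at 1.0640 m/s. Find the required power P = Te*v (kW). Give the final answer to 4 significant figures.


P = Te * v = 31.1360 * 1.0640
P = 33.13 kW


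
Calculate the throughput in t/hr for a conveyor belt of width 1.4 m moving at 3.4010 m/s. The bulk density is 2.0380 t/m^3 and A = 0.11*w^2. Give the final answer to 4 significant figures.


A = 0.11 * 1.4^2 = 0.2156 m^2
C = 0.2156 * 3.4010 * 2.0380 * 3600
C = 5380 t/hr


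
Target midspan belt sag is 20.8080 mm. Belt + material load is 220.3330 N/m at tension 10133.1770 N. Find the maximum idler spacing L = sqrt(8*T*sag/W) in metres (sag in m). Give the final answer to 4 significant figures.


sag = 20.8080/1000 = 0.020808 m
L = sqrt(8 * 10133.1770 * 0.020808 / 220.3330)
L = 2.767 m


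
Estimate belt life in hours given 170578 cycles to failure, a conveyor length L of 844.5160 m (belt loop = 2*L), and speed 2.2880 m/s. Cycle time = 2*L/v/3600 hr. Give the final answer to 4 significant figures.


cycle_time = 2 * 844.5160 / 2.2880 / 3600 = 0.205059 hr
life = 170578 * 0.205059 = 34980 hours


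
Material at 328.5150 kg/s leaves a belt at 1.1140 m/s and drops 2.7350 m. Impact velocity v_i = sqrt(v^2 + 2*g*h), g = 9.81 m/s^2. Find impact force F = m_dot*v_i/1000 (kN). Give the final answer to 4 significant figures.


v_i = sqrt(1.1140^2 + 2*9.81*2.7350) = 7.40957 m/s
F = 328.5150 * 7.40957 / 1000
F = 2.434 kN


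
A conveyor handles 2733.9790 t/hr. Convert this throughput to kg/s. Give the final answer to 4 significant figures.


m_dot = 2733.9790 * 1000 / 3600
m_dot = 759.4 kg/s


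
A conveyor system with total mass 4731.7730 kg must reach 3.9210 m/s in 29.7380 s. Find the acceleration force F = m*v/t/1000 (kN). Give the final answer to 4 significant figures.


F = 4731.7730 * 3.9210 / 29.7380 / 1000
F = 0.6239 kN


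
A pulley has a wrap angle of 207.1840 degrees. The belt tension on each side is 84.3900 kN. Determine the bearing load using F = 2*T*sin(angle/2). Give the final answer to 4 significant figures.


F = 2 * 84.3900 * sin(207.1840/2 deg)
F = 164.1 kN


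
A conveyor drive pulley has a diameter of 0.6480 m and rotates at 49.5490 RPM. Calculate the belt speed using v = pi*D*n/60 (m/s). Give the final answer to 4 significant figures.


v = pi * 0.6480 * 49.5490 / 60
v = 1.681 m/s


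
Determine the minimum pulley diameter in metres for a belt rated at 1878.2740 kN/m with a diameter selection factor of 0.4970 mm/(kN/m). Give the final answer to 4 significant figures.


D = 1878.2740 * 0.4970 / 1000
D = 0.9335 m


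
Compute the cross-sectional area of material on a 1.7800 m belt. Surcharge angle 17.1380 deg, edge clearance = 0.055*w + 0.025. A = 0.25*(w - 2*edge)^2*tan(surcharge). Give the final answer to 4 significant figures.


edge = 0.055*1.7800 + 0.025 = 0.1229 m
ew = 1.7800 - 2*0.1229 = 1.5342 m
A = 0.25 * 1.5342^2 * tan(17.1380 deg)
A = 0.1815 m^2


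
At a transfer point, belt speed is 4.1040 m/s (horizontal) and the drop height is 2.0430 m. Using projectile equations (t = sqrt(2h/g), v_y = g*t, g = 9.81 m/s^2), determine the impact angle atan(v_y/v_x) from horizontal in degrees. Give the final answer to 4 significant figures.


t = sqrt(2*2.0430/9.81) = 0.645379 s
v_y = 9.81 * 0.645379 = 6.33117 m/s
angle = atan(6.33117 / 4.1040) = 57.05 deg


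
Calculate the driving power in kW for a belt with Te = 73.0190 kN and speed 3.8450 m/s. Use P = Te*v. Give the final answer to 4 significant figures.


P = Te * v = 73.0190 * 3.8450
P = 280.8 kW


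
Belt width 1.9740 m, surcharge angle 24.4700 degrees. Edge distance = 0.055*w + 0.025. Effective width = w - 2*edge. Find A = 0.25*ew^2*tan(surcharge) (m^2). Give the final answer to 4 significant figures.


edge = 0.055*1.9740 + 0.025 = 0.13357 m
ew = 1.9740 - 2*0.13357 = 1.70686 m
A = 0.25 * 1.70686^2 * tan(24.4700 deg)
A = 0.3315 m^2


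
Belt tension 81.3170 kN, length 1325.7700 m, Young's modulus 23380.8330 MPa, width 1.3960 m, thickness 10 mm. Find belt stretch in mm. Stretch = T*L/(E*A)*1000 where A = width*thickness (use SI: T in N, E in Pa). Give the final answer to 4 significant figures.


A = 1.3960 * 0.01 = 0.01396 m^2
Stretch = 81.3170*1000 * 1325.7700 / (23380.8330e6 * 0.01396) * 1000
Stretch = 330.3 mm


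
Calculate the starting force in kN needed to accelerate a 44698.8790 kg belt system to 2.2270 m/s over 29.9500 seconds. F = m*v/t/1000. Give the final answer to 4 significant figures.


F = 44698.8790 * 2.2270 / 29.9500 / 1000
F = 3.324 kN


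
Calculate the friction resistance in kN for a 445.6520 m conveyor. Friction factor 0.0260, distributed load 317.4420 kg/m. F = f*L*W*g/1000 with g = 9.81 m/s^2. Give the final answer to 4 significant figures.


F = 0.0260 * 445.6520 * 317.4420 * 9.81 / 1000
F = 36.08 kN


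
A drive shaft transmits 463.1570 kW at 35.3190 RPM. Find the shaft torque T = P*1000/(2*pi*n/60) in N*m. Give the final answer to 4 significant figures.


omega = 2*pi*35.3190/60 = 3.6986 rad/s
T = 463.1570*1000 / 3.6986
T = 125200 N*m


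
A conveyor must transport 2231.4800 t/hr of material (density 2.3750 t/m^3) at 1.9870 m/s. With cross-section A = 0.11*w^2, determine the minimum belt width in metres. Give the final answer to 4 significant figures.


A_req = 2231.4800 / (1.9870 * 2.3750 * 3600) = 0.13135 m^2
w = sqrt(0.13135 / 0.11)
w = 1.093 m


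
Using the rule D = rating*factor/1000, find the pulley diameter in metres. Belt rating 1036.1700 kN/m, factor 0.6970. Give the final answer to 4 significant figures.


D = 1036.1700 * 0.6970 / 1000
D = 0.7222 m


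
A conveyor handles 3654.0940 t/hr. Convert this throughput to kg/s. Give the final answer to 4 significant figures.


m_dot = 3654.0940 * 1000 / 3600
m_dot = 1015 kg/s


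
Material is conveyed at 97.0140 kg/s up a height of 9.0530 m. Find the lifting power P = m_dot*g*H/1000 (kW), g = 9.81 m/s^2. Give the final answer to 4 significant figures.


P = 97.0140 * 9.81 * 9.0530 / 1000
P = 8.616 kW


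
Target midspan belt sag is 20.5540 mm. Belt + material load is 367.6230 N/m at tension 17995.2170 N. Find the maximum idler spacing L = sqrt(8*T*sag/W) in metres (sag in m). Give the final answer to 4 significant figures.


sag = 20.5540/1000 = 0.020554 m
L = sqrt(8 * 17995.2170 * 0.020554 / 367.6230)
L = 2.837 m


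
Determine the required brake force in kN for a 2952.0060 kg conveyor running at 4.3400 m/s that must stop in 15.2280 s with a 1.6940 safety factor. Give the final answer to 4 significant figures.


F = 2952.0060 * 4.3400 / 15.2280 * 1.6940 / 1000
F = 1.425 kN


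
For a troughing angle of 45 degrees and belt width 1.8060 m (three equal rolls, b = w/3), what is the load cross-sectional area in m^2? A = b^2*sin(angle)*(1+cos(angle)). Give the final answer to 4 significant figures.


b = 1.8060/3 = 0.602 m
A = 0.602^2 * sin(45 deg) * (1 + cos(45 deg))
A = 0.4375 m^2


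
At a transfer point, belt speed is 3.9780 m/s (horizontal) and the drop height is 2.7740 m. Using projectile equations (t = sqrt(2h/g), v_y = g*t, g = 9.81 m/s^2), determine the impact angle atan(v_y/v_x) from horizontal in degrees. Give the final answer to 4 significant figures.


t = sqrt(2*2.7740/9.81) = 0.752028 s
v_y = 9.81 * 0.752028 = 7.37739 m/s
angle = atan(7.37739 / 3.9780) = 61.67 deg


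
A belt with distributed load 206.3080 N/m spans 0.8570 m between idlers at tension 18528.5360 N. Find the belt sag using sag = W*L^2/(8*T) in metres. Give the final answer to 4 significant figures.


sag = 206.3080 * 0.8570^2 / (8 * 18528.5360)
sag = 0.001022 m


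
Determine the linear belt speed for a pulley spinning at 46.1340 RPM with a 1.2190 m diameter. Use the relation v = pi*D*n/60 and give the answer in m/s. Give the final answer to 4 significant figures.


v = pi * 1.2190 * 46.1340 / 60
v = 2.945 m/s


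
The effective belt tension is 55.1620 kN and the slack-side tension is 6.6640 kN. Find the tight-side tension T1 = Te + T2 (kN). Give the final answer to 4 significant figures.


T1 = Te + T2 = 55.1620 + 6.6640
T1 = 61.83 kN


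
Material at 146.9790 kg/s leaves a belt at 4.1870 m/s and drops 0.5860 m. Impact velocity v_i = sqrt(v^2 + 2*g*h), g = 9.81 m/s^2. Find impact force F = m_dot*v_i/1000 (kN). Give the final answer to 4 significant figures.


v_i = sqrt(4.1870^2 + 2*9.81*0.5860) = 5.38779 m/s
F = 146.9790 * 5.38779 / 1000
F = 0.7919 kN


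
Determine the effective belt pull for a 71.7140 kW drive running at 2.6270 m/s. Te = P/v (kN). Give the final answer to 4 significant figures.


Te = P / v = 71.7140 / 2.6270
Te = 27.30 kN


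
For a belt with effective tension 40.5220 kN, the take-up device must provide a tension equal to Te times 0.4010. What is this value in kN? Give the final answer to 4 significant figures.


T_tu = 40.5220 * 0.4010
T_tu = 16.25 kN


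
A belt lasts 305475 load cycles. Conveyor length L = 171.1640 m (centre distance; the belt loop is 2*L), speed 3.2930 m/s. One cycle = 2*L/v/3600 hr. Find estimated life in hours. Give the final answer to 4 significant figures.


cycle_time = 2 * 171.1640 / 3.2930 / 3600 = 0.0288767 hr
life = 305475 * 0.0288767 = 8821 hours


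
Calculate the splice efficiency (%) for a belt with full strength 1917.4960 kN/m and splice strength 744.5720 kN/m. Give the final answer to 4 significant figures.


Eff = 744.5720 / 1917.4960 * 100
Eff = 38.83 %


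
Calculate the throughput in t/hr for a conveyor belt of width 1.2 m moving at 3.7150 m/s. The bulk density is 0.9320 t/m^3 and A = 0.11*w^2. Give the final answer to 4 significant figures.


A = 0.11 * 1.2^2 = 0.1584 m^2
C = 0.1584 * 3.7150 * 0.9320 * 3600
C = 1974 t/hr


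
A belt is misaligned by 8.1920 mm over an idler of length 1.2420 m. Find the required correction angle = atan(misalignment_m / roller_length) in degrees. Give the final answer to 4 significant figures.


misalign_m = 8.1920 / 1000 = 0.008192 m
angle = atan(0.008192 / 1.2420)
angle = 0.3779 deg


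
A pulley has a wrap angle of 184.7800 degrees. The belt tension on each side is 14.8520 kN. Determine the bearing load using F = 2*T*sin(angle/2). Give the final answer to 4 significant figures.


F = 2 * 14.8520 * sin(184.7800/2 deg)
F = 29.68 kN


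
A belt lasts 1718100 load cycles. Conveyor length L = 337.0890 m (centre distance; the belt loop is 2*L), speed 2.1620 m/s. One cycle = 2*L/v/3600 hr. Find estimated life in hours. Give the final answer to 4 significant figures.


cycle_time = 2 * 337.0890 / 2.1620 / 3600 = 0.0866196 hr
life = 1718100 * 0.0866196 = 148800 hours


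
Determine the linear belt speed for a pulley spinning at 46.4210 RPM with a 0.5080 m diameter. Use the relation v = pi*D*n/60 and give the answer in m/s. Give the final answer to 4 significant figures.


v = pi * 0.5080 * 46.4210 / 60
v = 1.235 m/s


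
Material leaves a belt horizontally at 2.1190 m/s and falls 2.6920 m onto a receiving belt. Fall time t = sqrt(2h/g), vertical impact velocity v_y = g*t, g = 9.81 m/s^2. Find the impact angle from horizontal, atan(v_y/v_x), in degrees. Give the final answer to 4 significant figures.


t = sqrt(2*2.6920/9.81) = 0.740829 s
v_y = 9.81 * 0.740829 = 7.26753 m/s
angle = atan(7.26753 / 2.1190) = 73.74 deg


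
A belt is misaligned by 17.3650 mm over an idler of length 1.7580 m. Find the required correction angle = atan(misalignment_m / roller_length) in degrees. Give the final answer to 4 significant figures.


misalign_m = 17.3650 / 1000 = 0.017365 m
angle = atan(0.017365 / 1.7580)
angle = 0.5659 deg


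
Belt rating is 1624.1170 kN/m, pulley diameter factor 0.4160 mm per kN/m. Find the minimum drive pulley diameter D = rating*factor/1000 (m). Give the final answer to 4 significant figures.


D = 1624.1170 * 0.4160 / 1000
D = 0.6756 m


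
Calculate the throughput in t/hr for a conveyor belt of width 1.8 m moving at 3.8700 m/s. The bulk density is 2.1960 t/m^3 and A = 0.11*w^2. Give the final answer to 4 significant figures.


A = 0.11 * 1.8^2 = 0.3564 m^2
C = 0.3564 * 3.8700 * 2.1960 * 3600
C = 10900 t/hr


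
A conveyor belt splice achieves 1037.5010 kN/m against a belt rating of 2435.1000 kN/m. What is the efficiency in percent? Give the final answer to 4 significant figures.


Eff = 1037.5010 / 2435.1000 * 100
Eff = 42.61 %


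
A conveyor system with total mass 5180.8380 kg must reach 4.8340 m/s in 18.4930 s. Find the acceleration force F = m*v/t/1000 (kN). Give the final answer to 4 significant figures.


F = 5180.8380 * 4.8340 / 18.4930 / 1000
F = 1.354 kN


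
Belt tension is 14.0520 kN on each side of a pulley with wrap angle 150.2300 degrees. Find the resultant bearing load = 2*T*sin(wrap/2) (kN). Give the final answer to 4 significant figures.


F = 2 * 14.0520 * sin(150.2300/2 deg)
F = 27.16 kN


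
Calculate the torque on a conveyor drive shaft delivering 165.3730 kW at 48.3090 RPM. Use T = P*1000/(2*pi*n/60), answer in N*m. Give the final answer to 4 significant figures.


omega = 2*pi*48.3090/60 = 5.05891 rad/s
T = 165.3730*1000 / 5.05891
T = 32690 N*m


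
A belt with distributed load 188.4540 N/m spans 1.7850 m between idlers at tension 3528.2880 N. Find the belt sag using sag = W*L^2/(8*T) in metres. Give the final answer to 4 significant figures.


sag = 188.4540 * 1.7850^2 / (8 * 3528.2880)
sag = 0.02127 m


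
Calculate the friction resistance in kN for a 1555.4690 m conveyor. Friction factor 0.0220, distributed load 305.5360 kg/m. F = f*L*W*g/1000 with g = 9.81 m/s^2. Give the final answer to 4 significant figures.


F = 0.0220 * 1555.4690 * 305.5360 * 9.81 / 1000
F = 102.6 kN


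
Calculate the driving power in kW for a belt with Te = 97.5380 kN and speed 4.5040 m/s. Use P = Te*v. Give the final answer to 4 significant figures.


P = Te * v = 97.5380 * 4.5040
P = 439.3 kW


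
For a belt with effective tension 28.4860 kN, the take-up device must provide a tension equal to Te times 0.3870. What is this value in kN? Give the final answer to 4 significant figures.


T_tu = 28.4860 * 0.3870
T_tu = 11.02 kN


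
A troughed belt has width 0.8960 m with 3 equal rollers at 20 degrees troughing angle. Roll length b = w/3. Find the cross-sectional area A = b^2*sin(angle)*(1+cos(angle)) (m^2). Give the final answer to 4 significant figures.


b = 0.8960/3 = 0.298667 m
A = 0.298667^2 * sin(20 deg) * (1 + cos(20 deg))
A = 0.05918 m^2


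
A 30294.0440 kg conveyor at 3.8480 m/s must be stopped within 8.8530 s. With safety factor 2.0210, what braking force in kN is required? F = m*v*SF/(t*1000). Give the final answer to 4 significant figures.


F = 30294.0440 * 3.8480 / 8.8530 * 2.0210 / 1000
F = 26.61 kN


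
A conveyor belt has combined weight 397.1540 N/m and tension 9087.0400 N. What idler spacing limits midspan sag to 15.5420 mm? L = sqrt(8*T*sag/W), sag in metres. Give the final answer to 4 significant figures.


sag = 15.5420/1000 = 0.015542 m
L = sqrt(8 * 9087.0400 * 0.015542 / 397.1540)
L = 1.687 m


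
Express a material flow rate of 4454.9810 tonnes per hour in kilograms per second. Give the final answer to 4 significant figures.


m_dot = 4454.9810 * 1000 / 3600
m_dot = 1237 kg/s


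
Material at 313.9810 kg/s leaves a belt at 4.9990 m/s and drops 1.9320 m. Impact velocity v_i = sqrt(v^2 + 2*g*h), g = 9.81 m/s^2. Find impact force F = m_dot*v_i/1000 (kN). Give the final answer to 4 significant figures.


v_i = sqrt(4.9990^2 + 2*9.81*1.9320) = 7.93069 m/s
F = 313.9810 * 7.93069 / 1000
F = 2.490 kN


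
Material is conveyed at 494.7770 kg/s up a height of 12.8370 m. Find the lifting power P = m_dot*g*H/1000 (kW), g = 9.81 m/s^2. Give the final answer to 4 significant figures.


P = 494.7770 * 9.81 * 12.8370 / 1000
P = 62.31 kW


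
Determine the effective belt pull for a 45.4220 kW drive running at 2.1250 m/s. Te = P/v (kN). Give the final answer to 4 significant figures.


Te = P / v = 45.4220 / 2.1250
Te = 21.38 kN


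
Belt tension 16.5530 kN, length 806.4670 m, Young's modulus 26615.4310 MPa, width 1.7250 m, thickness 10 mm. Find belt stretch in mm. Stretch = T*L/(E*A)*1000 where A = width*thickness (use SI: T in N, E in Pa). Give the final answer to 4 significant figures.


A = 1.7250 * 0.01 = 0.01725 m^2
Stretch = 16.5530*1000 * 806.4670 / (26615.4310e6 * 0.01725) * 1000
Stretch = 29.08 mm


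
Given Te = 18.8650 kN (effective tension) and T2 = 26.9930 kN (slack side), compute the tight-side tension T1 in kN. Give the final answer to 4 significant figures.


T1 = Te + T2 = 18.8650 + 26.9930
T1 = 45.86 kN


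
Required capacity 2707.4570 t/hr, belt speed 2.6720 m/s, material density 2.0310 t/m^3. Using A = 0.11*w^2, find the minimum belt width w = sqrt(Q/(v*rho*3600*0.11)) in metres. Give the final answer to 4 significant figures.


A_req = 2707.4570 / (2.6720 * 2.0310 * 3600) = 0.138584 m^2
w = sqrt(0.138584 / 0.11)
w = 1.122 m


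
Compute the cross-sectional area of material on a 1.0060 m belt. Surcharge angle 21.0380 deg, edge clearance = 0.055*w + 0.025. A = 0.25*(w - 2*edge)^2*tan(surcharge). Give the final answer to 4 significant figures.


edge = 0.055*1.0060 + 0.025 = 0.08033 m
ew = 1.0060 - 2*0.08033 = 0.84534 m
A = 0.25 * 0.84534^2 * tan(21.0380 deg)
A = 0.06871 m^2


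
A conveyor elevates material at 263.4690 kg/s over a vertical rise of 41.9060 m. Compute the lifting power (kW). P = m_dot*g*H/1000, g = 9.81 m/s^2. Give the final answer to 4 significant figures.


P = 263.4690 * 9.81 * 41.9060 / 1000
P = 108.3 kW


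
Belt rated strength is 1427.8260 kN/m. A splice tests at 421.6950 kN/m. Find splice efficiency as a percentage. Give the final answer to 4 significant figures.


Eff = 421.6950 / 1427.8260 * 100
Eff = 29.53 %


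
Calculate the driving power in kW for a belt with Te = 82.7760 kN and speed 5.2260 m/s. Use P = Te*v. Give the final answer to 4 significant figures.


P = Te * v = 82.7760 * 5.2260
P = 432.6 kW
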